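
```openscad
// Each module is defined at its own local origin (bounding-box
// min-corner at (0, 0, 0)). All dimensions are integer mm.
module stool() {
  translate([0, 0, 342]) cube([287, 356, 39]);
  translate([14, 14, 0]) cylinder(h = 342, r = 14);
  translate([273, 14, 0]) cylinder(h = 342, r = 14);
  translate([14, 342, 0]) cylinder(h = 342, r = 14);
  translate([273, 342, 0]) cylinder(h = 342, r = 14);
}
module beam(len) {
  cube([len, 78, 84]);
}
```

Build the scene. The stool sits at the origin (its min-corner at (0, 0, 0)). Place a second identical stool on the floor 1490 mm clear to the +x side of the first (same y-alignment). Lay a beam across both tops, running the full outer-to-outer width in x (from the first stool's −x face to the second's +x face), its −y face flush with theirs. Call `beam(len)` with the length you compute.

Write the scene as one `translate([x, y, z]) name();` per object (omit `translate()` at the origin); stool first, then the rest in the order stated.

stool();
translate([1777, 0, 0]) stool();
translate([0, 0, 381]) beam(2064);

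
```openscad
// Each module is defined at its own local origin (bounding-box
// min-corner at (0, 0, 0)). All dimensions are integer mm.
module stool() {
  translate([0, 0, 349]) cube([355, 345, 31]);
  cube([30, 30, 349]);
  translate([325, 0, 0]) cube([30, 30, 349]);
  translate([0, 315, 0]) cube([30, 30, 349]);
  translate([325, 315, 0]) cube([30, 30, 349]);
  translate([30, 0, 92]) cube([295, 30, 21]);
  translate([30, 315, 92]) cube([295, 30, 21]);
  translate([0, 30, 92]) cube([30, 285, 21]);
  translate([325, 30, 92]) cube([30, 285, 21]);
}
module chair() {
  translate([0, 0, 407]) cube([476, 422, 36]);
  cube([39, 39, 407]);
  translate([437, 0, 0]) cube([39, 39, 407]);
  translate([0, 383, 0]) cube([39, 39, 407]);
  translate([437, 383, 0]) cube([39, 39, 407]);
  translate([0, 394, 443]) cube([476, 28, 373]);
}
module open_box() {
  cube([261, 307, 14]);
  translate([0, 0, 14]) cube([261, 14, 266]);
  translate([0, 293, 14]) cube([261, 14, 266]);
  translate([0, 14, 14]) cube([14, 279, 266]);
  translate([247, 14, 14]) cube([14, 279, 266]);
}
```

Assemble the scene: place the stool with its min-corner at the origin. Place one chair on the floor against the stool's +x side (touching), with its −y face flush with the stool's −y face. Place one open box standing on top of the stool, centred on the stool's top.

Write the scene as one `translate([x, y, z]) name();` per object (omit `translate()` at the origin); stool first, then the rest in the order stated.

stool();
translate([355, 0, 0]) chair();
translate([47, 19, 380]) open_box();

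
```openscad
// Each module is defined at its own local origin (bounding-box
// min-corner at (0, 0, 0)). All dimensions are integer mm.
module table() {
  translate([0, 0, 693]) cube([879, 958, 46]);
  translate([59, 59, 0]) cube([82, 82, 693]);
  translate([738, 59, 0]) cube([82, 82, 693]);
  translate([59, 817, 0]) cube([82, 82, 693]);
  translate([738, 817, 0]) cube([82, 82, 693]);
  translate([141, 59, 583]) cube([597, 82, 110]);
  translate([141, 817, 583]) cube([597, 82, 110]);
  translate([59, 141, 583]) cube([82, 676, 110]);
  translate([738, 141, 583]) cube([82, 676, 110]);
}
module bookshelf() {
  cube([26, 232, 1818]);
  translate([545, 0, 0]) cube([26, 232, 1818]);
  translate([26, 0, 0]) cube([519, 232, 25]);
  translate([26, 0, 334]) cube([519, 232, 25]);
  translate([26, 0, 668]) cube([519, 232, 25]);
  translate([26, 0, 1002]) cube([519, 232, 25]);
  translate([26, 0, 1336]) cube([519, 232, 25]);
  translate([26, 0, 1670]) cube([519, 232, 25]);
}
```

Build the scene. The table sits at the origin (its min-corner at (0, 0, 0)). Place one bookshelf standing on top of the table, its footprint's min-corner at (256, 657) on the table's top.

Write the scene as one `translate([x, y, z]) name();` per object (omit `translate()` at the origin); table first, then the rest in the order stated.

table();
translate([256, 657, 739]) bookshelf();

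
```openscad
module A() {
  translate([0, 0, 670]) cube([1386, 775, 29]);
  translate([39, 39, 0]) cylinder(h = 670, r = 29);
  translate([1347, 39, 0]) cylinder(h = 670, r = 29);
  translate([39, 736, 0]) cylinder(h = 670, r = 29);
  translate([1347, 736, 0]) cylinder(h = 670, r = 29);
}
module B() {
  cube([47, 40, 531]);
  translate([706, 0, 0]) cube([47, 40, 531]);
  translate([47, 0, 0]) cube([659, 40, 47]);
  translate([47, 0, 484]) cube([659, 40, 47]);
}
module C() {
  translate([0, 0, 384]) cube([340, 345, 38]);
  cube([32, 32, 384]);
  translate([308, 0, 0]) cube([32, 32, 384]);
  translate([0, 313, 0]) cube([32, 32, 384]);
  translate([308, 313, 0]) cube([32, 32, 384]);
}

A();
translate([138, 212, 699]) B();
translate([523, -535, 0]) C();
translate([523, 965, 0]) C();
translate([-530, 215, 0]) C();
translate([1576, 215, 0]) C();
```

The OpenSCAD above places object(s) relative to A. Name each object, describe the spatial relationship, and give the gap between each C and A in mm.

Each stool's nearest face is 190 mm from the table's bounding box.

A is a table. B is a picture frame. C is a stool. The picture frame is on top of the table. Four stools sit around the table at the −y, +y, −x, +x sides. The gap between each stool and the table is 190 mm.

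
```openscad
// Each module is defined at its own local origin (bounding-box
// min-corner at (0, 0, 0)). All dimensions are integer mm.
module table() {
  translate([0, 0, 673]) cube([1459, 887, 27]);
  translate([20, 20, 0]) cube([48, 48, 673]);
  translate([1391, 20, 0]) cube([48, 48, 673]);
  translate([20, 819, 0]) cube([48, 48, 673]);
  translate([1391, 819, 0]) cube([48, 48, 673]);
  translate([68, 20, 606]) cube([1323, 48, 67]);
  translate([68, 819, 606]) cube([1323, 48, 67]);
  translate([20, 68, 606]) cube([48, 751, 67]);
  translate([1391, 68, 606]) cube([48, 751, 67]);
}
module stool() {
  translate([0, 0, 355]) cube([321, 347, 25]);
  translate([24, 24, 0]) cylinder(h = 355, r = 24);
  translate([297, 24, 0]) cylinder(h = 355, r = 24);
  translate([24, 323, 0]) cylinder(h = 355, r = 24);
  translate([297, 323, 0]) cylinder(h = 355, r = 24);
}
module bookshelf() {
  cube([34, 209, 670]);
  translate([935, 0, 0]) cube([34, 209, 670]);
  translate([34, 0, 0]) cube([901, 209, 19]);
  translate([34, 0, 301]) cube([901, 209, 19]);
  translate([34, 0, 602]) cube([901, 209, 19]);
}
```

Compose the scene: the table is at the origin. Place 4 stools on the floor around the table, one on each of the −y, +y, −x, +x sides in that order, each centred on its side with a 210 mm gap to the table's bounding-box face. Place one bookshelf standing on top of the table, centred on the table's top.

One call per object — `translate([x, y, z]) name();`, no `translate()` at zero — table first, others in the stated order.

table();
translate([569, -557, 0]) stool();
translate([569, 1097, 0]) stool();
translate([-531, 270, 0]) stool();
translate([1669, 270, 0]) stool();
translate([245, 339, 700]) bookshelf();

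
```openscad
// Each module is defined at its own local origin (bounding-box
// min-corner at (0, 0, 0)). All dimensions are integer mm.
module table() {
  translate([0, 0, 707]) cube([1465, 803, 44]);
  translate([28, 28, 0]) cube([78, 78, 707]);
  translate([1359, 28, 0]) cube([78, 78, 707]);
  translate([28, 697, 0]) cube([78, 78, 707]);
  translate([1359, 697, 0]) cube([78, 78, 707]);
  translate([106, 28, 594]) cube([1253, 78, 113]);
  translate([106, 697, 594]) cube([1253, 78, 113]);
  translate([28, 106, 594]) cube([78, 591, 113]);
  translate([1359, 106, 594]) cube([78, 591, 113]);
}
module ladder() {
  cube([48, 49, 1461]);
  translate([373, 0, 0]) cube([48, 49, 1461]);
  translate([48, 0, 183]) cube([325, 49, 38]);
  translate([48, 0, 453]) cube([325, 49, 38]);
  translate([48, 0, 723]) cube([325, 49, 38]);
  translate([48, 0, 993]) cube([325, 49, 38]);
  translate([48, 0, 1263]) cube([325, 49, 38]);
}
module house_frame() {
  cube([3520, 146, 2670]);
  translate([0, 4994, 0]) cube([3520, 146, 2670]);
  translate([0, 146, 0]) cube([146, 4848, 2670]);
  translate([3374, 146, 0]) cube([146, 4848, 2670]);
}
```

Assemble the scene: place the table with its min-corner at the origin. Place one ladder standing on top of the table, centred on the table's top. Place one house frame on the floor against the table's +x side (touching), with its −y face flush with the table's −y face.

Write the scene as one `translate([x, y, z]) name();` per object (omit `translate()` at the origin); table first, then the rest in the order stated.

table();
translate([522, 377, 751]) ladder();
translate([1465, 0, 0]) house_frame();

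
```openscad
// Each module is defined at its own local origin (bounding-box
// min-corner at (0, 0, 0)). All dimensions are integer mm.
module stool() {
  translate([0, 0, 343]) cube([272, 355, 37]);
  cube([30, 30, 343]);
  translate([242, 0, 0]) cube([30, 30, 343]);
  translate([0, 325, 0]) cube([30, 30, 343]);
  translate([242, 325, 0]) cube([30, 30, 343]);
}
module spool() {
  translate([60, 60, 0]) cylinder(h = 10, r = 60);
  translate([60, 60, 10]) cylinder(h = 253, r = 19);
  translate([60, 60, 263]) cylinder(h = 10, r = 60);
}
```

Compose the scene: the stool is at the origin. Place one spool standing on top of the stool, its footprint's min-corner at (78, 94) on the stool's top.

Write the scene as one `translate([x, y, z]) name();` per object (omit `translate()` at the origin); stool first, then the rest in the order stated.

stool();
translate([78, 94, 380]) spool();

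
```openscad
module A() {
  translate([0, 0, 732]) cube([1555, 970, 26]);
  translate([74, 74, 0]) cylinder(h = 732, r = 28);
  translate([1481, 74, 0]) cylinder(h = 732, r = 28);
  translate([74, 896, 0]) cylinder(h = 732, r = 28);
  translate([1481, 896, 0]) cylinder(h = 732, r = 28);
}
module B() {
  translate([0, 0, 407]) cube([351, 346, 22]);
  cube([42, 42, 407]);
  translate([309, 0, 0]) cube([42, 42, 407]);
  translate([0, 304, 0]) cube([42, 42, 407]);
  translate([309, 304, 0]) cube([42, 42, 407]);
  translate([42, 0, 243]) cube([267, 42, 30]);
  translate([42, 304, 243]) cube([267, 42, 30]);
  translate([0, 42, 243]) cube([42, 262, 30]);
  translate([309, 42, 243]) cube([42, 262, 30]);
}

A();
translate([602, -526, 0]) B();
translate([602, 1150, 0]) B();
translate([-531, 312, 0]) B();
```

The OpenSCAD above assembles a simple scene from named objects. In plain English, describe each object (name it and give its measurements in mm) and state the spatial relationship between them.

A is a rectangular dining table. The top is 1555×970×26 mm with its upper surface at z = 758 mm. It stands on four round legs of 56 mm diameter, each leg's bounding box inset 46 mm from the nearest pair of top edges, running from the floor to the underside of the top.

B is a four-legged stool. The seat is 351×346 mm, 22 mm thick, top at z = 429 mm. It stands on four square legs, each 42×42 mm in cross-section, from z = 0 to the seat underside, each flush with a corner of the seat. Four stretchers, 42 mm wide and 30 mm tall, connect adjacent legs with their undersides at z = 243 mm, each running between the inner faces of the legs it joins and aligned with the legs' outer faces on the other axis.

Three stools sit around the table at the −y, +y, −x sides.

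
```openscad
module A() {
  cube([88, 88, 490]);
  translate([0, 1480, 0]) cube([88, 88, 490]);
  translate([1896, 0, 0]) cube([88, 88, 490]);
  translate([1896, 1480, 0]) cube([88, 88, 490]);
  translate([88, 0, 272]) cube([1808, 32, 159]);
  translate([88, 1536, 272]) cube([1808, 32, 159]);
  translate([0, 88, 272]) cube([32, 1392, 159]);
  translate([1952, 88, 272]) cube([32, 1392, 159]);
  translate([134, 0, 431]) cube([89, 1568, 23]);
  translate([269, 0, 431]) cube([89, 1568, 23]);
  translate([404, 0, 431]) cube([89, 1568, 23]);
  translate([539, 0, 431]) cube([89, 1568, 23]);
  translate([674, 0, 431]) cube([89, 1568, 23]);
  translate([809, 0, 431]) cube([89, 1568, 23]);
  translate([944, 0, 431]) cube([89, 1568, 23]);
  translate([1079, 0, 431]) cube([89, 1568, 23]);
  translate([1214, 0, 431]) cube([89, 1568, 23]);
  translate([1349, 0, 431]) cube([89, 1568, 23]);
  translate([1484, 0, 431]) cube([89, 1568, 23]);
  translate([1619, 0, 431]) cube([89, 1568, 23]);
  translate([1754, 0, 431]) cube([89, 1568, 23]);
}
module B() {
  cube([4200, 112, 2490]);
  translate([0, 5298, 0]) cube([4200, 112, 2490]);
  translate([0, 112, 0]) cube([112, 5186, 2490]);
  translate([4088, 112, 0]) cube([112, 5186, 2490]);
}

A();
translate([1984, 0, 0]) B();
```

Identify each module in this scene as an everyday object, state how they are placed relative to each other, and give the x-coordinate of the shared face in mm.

The bed frame's +x face and the house frame's −x face are both at x = 1984 mm.

A is a bed frame. B is a house frame. The house frame is against the bed frame's +x side, with their −y faces flush. The x-coordinate of the shared face is 1984 mm.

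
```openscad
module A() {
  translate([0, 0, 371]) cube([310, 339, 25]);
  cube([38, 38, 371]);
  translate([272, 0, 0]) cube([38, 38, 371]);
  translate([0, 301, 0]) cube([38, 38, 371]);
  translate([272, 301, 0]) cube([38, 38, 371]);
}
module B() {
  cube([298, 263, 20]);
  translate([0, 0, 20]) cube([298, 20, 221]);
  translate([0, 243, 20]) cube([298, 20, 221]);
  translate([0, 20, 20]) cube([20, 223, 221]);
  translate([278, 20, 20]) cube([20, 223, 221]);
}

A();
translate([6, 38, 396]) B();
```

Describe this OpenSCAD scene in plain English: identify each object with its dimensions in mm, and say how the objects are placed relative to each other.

A is a simple wooden stool: a rectangular seat 310 mm (x) by 339 mm (y), 25 mm thick, top face at z = 396 mm, on four square legs, each 38×38 mm in cross-section. The legs rest on z = 0, each flush with a corner of the seat.

B is an open-topped rectangular box: outside dimensions 298×263×241 mm, with a uniform wall and base thickness of 20 mm. The base is a full 298×263 slab on the floor; four walls sit on top of the base. The front and back walls (the −y and +y sides) span the full width; the two side walls fit between them.

The open box is on top of the stool, centred.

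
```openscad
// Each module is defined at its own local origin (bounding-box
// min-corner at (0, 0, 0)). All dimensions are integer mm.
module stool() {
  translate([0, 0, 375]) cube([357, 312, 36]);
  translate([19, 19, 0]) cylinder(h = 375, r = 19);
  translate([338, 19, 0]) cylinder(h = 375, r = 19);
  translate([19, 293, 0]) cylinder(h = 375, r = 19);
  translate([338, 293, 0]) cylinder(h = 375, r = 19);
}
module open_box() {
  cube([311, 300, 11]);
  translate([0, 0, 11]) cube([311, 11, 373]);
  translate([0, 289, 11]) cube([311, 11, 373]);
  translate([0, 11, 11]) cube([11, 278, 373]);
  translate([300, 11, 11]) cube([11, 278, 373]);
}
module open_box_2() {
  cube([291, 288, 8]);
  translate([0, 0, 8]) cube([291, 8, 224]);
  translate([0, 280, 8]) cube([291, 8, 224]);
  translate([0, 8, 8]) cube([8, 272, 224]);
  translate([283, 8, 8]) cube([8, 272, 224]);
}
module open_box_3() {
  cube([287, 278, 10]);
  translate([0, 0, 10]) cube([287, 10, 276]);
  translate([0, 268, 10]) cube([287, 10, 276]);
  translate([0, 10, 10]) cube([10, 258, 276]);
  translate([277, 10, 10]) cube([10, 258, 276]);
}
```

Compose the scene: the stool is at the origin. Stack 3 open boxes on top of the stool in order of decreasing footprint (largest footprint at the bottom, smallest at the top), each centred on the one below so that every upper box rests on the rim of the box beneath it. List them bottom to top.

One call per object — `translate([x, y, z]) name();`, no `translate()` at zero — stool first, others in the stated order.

stool();
translate([23, 6, 411]) open_box();
translate([33, 12, 795]) open_box_2();
translate([35, 17, 1027]) open_box_3();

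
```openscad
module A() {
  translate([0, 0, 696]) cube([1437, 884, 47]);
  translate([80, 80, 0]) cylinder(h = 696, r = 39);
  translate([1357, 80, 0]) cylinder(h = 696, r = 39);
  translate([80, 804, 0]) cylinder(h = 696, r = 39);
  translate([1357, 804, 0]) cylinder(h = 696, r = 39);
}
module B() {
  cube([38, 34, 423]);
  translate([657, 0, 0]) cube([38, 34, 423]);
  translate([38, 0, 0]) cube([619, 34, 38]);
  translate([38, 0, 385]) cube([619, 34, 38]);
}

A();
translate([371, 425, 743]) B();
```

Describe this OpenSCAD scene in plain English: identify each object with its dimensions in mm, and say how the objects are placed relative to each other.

A is a table: top 1437 mm (x) × 884 mm (y), 47 mm thick, upper face at z = 743 mm, on four round legs of 78 mm diameter, each leg's bounding box inset 41 mm from the nearest pair of top edges, running from z = 0 to the bottom of the top.

B is a rectangular picture frame lying in the x–z plane (depth along y). The opening is 619 mm wide (x) by 347 mm tall (z), surrounded by a border 38 mm wide on all four sides. The frame is 34 mm deep and is made of two full-height vertical stiles with two horizontal rails fitted between them.

The picture frame is on top of the table, centred.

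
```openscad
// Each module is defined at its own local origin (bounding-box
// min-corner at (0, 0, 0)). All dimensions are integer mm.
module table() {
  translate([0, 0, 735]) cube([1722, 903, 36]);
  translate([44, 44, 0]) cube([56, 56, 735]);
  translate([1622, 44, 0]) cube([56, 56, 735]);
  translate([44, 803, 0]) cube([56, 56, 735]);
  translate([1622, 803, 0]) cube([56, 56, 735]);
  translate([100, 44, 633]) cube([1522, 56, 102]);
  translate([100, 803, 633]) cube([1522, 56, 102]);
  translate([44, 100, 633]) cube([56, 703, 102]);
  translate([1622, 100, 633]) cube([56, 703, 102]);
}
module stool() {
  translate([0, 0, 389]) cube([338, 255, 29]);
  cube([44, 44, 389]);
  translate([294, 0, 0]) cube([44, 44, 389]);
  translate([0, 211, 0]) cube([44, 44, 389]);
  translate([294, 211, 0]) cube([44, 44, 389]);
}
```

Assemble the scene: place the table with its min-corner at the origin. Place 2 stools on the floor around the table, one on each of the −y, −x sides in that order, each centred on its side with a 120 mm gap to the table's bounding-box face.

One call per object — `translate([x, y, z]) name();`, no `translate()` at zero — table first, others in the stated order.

table();
translate([692, -375, 0]) stool();
translate([-458, 324, 0]) stool();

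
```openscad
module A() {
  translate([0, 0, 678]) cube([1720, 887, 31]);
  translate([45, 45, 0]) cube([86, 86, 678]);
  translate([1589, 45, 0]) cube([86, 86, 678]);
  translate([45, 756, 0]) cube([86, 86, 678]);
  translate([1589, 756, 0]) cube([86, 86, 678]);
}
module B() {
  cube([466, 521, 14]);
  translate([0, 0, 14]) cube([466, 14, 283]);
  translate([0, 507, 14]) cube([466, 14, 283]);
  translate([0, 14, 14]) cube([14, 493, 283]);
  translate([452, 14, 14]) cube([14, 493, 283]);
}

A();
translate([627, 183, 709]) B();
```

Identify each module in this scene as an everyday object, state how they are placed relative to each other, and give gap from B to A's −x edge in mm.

A is a table. B is an open box. The open box is on top of the table, centred. The gap from the open box to the table's −x edge is 627 mm.

The open box's min-x is at 627; the table's min-x is 0; gap = 627 mm.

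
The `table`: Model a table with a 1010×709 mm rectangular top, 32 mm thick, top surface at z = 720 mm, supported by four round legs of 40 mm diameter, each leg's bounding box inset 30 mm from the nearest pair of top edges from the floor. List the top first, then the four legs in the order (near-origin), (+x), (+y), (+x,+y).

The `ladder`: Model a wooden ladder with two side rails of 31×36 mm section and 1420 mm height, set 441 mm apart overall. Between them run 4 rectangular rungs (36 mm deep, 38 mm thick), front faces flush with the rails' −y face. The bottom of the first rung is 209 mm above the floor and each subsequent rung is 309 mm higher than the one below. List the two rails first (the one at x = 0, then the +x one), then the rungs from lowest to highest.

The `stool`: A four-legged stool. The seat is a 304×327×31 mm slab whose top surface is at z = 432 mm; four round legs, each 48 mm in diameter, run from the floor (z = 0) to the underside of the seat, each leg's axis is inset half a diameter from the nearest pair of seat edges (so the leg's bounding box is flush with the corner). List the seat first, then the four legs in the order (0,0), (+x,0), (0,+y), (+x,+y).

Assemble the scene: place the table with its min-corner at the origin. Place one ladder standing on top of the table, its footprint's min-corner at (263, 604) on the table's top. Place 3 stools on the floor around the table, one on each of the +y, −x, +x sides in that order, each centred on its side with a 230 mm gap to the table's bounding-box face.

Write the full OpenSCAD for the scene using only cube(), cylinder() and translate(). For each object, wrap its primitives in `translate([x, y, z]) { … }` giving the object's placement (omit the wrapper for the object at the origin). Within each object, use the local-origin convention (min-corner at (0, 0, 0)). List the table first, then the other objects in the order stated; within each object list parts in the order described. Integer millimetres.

translate([0, 0, 688]) cube([1010, 709, 32]);
translate([50, 50, 0]) cylinder(h = 688, r = 20);
translate([960, 50, 0]) cylinder(h = 688, r = 20);
translate([50, 659, 0]) cylinder(h = 688, r = 20);
translate([960, 659, 0]) cylinder(h = 688, r = 20);
translate([263, 604, 720]) {
  cube([31, 36, 1420]);
  translate([410, 0, 0]) cube([31, 36, 1420]);
  translate([31, 0, 209]) cube([379, 36, 38]);
  translate([31, 0, 518]) cube([379, 36, 38]);
  translate([31, 0, 827]) cube([379, 36, 38]);
  translate([31, 0, 1136]) cube([379, 36, 38]);
}
translate([353, 939, 0]) {
  translate([0, 0, 401]) cube([304, 327, 31]);
  translate([24, 24, 0]) cylinder(h = 401, r = 24);
  translate([280, 24, 0]) cylinder(h = 401, r = 24);
  translate([24, 303, 0]) cylinder(h = 401, r = 24);
  translate([280, 303, 0]) cylinder(h = 401, r = 24);
}
translate([-534, 191, 0]) {
  translate([0, 0, 401]) cube([304, 327, 31]);
  translate([24, 24, 0]) cylinder(h = 401, r = 24);
  translate([280, 24, 0]) cylinder(h = 401, r = 24);
  translate([24, 303, 0]) cylinder(h = 401, r = 24);
  translate([280, 303, 0]) cylinder(h = 401, r = 24);
}
translate([1240, 191, 0]) {
  translate([0, 0, 401]) cube([304, 327, 31]);
  translate([24, 24, 0]) cylinder(h = 401, r = 24);
  translate([280, 24, 0]) cylinder(h = 401, r = 24);
  translate([24, 303, 0]) cylinder(h = 401, r = 24);
  translate([280, 303, 0]) cylinder(h = 401, r = 24);
}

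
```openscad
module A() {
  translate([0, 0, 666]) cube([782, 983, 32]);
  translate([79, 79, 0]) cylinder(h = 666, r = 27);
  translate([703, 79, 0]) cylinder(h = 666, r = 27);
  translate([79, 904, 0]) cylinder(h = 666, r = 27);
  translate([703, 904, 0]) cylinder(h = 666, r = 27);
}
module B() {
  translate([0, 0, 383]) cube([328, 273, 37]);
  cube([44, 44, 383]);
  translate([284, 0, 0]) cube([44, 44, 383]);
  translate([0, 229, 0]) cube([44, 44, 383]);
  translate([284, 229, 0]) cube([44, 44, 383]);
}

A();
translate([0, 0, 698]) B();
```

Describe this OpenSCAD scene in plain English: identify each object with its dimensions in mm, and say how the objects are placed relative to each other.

A is a rectangular dining table. The top is 782×983×32 mm with its upper surface at z = 698 mm. It stands on four round legs of 54 mm diameter, each leg's bounding box inset 52 mm from the nearest pair of top edges, running from the floor to the underside of the top.

B is a four-legged stool. The seat is a 328×273×37 mm slab whose top surface is at z = 420 mm; four square legs, each 44×44 mm in cross-section, run from the floor (z = 0) to the underside of the seat, each flush with a corner of the seat.

The stool is on top of the table.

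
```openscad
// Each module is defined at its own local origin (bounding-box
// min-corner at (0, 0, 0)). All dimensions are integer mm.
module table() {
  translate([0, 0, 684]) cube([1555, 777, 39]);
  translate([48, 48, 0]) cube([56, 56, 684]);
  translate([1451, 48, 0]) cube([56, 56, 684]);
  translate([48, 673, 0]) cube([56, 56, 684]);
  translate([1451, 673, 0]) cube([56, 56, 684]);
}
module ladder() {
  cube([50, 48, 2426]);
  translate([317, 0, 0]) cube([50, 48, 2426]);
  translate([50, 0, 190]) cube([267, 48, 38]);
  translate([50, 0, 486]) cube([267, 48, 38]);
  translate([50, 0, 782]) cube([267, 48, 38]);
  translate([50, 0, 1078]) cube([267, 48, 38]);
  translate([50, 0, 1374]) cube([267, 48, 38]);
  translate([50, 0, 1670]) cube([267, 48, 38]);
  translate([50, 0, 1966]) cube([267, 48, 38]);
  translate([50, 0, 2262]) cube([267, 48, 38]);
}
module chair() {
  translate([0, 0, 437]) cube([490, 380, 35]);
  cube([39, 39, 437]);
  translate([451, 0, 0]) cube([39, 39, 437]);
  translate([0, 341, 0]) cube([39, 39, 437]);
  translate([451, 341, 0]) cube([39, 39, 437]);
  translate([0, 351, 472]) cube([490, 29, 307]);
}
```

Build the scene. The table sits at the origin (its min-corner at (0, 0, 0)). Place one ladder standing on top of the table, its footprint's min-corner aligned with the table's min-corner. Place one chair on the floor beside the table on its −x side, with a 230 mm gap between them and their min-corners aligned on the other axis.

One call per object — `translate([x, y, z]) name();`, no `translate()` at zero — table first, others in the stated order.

table();
translate([0, 0, 723]) ladder();
translate([-720, 0, 0]) chair();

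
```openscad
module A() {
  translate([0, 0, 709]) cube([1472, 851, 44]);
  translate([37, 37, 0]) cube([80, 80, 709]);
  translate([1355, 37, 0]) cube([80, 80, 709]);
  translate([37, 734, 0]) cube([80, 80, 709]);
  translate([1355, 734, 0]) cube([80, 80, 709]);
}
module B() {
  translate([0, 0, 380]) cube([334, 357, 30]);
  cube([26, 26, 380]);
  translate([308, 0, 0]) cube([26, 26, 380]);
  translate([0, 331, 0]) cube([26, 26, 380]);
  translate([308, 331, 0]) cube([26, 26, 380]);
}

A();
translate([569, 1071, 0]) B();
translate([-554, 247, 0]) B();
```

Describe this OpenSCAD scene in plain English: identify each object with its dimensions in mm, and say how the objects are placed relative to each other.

A is a table with a 1472×851 mm rectangular top, 44 mm thick, top surface at z = 753 mm, supported by four 80×80 mm square legs, each inset 37 mm from the nearest pair of top edges, running from the floor.

B is a four-legged stool. The seat is a 334×357×30 mm slab whose top surface is at z = 410 mm; four square legs, each 26×26 mm in cross-section, run from the floor (z = 0) to the underside of the seat, each flush with a corner of the seat.

Two stools sit around the table at the +y, −x sides.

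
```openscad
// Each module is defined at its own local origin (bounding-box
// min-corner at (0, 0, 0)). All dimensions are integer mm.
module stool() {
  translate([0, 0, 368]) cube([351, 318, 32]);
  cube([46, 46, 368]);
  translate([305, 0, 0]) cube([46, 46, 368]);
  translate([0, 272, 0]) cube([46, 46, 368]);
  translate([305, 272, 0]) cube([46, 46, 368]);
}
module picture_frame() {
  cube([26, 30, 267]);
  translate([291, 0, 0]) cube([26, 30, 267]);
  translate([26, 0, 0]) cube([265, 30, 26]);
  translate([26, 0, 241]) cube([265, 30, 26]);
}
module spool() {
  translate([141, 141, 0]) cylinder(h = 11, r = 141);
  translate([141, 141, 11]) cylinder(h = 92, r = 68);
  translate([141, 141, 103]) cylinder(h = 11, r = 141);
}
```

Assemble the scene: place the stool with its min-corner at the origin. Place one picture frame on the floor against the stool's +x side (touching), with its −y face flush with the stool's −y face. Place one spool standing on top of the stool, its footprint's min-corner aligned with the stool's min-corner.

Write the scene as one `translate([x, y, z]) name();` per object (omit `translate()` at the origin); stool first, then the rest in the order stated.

stool();
translate([351, 0, 0]) picture_frame();
translate([0, 0, 400]) spool();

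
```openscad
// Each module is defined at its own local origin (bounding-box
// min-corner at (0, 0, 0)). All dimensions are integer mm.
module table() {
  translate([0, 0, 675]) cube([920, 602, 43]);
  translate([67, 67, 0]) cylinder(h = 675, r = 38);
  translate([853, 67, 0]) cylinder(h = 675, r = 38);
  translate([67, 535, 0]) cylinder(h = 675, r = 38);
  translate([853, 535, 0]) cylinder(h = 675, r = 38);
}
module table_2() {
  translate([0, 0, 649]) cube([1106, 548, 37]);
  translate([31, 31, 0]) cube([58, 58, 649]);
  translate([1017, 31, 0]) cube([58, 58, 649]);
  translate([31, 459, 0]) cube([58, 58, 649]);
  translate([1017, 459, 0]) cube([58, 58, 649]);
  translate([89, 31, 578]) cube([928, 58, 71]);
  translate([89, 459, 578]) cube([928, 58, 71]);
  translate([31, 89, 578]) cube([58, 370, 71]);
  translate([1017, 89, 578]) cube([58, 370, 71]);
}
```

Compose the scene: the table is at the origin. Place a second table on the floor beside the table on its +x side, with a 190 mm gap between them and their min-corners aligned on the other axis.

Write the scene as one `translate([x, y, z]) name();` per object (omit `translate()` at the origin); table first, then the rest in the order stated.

table();
translate([1110, 0, 0]) table_2();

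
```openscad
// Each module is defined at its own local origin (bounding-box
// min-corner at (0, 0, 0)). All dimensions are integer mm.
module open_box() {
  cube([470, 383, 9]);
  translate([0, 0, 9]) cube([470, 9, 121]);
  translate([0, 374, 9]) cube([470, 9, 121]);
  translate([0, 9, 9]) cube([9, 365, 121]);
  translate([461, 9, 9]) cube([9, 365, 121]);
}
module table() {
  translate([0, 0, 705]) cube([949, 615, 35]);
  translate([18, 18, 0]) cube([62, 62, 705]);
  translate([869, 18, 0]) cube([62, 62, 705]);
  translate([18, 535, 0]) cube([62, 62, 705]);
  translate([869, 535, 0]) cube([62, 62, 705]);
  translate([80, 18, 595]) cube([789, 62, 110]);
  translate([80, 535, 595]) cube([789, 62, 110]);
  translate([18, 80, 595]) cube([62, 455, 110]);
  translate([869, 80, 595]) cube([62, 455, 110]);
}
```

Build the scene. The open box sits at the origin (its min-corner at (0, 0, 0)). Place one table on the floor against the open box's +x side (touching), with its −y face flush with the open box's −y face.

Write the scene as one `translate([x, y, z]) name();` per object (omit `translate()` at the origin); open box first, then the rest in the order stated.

open_box();
translate([470, 0, 0]) table();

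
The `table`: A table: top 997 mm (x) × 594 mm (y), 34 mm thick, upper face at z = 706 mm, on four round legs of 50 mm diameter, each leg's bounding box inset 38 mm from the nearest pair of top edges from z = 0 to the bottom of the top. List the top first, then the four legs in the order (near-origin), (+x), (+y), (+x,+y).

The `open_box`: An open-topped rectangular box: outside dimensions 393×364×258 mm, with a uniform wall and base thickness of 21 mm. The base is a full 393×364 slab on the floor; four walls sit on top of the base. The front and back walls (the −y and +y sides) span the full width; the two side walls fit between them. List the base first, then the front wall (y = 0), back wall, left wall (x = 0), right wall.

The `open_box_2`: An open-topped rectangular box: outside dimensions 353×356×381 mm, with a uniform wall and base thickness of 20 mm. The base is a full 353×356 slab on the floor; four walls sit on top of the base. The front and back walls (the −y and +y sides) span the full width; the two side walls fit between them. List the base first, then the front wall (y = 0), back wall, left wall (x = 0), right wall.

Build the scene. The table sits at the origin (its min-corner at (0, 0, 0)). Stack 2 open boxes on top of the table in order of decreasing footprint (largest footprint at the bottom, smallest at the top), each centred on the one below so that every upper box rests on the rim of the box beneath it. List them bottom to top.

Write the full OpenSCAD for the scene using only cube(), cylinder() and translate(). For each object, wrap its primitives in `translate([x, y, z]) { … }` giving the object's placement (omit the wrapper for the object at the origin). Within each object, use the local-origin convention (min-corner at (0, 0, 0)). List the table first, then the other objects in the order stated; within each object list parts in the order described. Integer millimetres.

translate([0, 0, 672]) cube([997, 594, 34]);
translate([63, 63, 0]) cylinder(h = 672, r = 25);
translate([934, 63, 0]) cylinder(h = 672, r = 25);
translate([63, 531, 0]) cylinder(h = 672, r = 25);
translate([934, 531, 0]) cylinder(h = 672, r = 25);
translate([302, 115, 706]) {
  cube([393, 364, 21]);
  translate([0, 0, 21]) cube([393, 21, 237]);
  translate([0, 343, 21]) cube([393, 21, 237]);
  translate([0, 21, 21]) cube([21, 322, 237]);
  translate([372, 21, 21]) cube([21, 322, 237]);
}
translate([322, 119, 964]) {
  cube([353, 356, 20]);
  translate([0, 0, 20]) cube([353, 20, 361]);
  translate([0, 336, 20]) cube([353, 20, 361]);
  translate([0, 20, 20]) cube([20, 316, 361]);
  translate([333, 20, 20]) cube([20, 316, 361]);
}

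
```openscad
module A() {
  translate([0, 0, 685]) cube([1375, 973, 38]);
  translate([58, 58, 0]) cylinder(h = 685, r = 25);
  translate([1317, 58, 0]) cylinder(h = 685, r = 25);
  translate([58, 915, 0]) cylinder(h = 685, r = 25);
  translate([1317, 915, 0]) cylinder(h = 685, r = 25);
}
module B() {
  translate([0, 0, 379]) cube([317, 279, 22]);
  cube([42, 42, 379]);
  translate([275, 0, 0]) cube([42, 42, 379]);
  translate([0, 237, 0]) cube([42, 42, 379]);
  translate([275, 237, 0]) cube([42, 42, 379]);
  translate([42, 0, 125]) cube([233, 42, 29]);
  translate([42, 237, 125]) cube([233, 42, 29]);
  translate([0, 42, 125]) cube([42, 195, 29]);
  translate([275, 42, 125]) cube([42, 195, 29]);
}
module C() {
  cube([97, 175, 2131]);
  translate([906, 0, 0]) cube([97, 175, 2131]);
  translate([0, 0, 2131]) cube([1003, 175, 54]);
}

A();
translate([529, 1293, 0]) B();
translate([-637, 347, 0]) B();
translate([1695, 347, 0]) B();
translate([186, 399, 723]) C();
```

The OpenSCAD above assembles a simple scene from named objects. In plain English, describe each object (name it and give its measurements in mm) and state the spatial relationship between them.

A is a rectangular dining table. The top is 1375×973×38 mm with its upper surface at z = 723 mm. It stands on four round legs of 50 mm diameter, each leg's bounding box inset 33 mm from the nearest pair of top edges, running from the floor to the underside of the top.

B is a four-legged stool. The seat is 317×279 mm, 22 mm thick, top at z = 401 mm. It stands on four square legs, each 42×42 mm in cross-section, from z = 0 to the seat underside, each flush with a corner of the seat. Four stretchers, 42 mm wide and 29 mm tall, connect adjacent legs with their undersides at z = 125 mm, each running between the inner faces of the legs it joins and aligned with the legs' outer faces on the other axis.

C is a rectangular door frame: two vertical jambs of 97×175 mm section, 2131 mm tall, with a clear opening 809 mm wide between their inner faces. A header 54 mm tall and 175 mm deep lies on top of the jambs and spans the full outside width.

Three stools sit around the table at the +y, −x, +x sides. The door frame is on top of the table, centred.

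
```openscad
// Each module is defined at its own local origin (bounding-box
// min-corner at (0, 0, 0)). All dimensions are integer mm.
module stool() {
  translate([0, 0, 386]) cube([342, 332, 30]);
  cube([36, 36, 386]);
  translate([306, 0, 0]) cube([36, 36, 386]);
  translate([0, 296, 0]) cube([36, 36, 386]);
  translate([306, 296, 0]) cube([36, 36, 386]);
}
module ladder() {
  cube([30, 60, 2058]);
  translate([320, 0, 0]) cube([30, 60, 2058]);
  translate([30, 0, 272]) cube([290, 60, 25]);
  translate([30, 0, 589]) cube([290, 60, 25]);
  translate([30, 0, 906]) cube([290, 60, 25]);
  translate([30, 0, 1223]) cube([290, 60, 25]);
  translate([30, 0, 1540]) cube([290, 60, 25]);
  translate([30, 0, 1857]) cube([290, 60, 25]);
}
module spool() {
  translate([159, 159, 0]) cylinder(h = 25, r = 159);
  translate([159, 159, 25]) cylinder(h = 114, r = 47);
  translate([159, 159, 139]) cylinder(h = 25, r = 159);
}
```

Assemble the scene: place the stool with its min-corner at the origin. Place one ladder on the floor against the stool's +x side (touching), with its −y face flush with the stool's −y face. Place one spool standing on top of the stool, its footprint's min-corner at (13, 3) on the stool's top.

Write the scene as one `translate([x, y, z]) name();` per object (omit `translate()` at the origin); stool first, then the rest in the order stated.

stool();
translate([342, 0, 0]) ladder();
translate([13, 3, 416]) spool();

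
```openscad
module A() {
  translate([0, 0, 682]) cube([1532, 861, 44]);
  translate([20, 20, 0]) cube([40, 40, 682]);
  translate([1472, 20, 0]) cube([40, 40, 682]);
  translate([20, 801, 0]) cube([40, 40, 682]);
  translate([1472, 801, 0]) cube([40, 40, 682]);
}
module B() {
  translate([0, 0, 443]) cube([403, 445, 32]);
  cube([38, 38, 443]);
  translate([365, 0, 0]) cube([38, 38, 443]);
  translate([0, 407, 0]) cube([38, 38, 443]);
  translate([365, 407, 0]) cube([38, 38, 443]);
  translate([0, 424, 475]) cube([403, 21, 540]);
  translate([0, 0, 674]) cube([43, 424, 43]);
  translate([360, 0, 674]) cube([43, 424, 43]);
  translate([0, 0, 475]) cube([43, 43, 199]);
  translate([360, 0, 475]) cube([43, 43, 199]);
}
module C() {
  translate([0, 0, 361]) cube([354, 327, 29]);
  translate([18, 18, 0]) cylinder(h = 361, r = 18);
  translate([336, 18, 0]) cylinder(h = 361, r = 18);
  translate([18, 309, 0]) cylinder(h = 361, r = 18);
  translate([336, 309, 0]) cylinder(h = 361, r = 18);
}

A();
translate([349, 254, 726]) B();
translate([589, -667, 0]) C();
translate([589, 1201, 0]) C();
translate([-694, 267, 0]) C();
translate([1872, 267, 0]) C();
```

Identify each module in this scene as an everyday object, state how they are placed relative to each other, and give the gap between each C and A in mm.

A is a table. B is a chair. C is a stool. The chair is on top of the table. Four stools sit around the table at the −y, +y, −x, +x sides. The gap between each stool and the table is 340 mm.

Each stool's nearest face is 340 mm from the table's bounding box.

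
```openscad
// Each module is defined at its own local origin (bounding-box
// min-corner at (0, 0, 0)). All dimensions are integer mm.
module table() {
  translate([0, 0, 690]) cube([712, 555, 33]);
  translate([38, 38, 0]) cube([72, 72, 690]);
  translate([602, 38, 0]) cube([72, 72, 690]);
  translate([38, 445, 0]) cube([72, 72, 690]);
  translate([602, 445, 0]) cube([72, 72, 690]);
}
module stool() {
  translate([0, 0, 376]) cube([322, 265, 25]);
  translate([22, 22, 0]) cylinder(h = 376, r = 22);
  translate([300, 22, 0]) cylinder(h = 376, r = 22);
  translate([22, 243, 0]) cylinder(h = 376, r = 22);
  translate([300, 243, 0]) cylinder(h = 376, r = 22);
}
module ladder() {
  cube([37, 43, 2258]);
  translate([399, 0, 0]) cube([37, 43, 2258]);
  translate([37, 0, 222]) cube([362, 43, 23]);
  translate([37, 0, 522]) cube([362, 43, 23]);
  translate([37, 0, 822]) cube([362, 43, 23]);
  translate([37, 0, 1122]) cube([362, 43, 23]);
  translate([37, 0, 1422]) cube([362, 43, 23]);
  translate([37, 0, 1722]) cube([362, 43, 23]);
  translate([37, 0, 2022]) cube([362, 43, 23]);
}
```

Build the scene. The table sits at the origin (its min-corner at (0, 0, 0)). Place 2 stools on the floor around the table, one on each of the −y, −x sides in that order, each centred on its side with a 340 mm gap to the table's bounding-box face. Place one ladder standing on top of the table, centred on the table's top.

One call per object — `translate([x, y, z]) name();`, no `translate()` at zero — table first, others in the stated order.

table();
translate([195, -605, 0]) stool();
translate([-662, 145, 0]) stool();
translate([138, 256, 723]) ladder();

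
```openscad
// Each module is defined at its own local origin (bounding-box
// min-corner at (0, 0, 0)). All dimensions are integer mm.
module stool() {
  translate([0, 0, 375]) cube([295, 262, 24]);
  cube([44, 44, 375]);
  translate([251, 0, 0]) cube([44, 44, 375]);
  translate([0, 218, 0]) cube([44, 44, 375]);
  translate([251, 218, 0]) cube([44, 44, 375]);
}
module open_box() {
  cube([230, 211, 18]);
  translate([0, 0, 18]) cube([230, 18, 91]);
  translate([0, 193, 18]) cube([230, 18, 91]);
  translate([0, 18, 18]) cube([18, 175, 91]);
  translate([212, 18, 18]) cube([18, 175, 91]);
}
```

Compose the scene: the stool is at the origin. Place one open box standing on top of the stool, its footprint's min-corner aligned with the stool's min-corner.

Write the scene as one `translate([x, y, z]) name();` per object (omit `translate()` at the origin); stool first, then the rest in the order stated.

stool();
translate([0, 0, 399]) open_box();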